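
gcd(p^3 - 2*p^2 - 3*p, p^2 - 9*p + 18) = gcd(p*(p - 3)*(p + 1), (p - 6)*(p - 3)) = p - 3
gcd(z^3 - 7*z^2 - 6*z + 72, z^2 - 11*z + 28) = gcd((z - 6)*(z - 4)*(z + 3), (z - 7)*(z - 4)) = z - 4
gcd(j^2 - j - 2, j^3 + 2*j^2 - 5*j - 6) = j^2 - j - 2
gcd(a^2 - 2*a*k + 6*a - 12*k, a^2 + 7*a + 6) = a + 6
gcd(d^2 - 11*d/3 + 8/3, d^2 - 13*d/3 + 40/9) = d - 8/3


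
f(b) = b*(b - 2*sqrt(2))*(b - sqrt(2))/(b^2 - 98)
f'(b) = -2*b^2*(b - 2*sqrt(2))*(b - sqrt(2))/(b^2 - 98)^2 + b*(b - 2*sqrt(2))/(b^2 - 98) + b*(b - sqrt(2))/(b^2 - 98) + (b - 2*sqrt(2))*(b - sqrt(2))/(b^2 - 98)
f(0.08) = 0.00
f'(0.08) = -0.03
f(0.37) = -0.00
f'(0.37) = -0.01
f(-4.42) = 2.38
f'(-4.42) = -1.54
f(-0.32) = 0.02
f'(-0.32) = -0.07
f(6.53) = -2.23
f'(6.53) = -1.91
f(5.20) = -0.66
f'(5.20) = -0.67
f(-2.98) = 0.85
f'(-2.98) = -0.68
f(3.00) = -0.00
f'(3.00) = -0.06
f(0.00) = 0.00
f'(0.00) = -0.04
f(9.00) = -24.79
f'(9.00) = -36.28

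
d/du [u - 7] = 1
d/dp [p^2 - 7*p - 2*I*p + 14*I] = 2*p - 7 - 2*I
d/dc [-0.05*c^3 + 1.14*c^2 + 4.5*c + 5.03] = -0.15*c^2 + 2.28*c + 4.5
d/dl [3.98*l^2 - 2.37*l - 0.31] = 7.96*l - 2.37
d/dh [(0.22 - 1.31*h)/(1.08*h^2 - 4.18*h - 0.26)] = (1.4148*h^2 - 0.4752*h + 1.2602)/(1.1664*h^4 - 9.0288*h^3 + 16.9108*h^2 + 2.1736*h + 0.0676)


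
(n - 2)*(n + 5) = n^2 + 3*n - 10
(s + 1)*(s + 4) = s^2 + 5*s + 4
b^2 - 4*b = b*(b - 4)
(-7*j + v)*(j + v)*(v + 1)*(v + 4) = -7*j^2*v^2 - 35*j^2*v - 28*j^2 - 6*j*v^3 - 30*j*v^2 - 24*j*v + v^4 + 5*v^3 + 4*v^2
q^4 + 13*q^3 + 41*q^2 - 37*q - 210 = (q - 2)*(q + 3)*(q + 5)*(q + 7)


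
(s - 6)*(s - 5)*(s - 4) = s^3 - 15*s^2 + 74*s - 120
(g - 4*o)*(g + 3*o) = g^2 - g*o - 12*o^2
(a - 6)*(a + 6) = a^2 - 36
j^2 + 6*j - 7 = (j - 1)*(j + 7)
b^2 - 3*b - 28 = (b - 7)*(b + 4)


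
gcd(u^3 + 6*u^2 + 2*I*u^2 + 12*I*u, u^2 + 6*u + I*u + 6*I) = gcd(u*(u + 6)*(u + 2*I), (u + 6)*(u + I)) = u + 6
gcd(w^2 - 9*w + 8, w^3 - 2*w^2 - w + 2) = w - 1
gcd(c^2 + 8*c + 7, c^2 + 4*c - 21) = c + 7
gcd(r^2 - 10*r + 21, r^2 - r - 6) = r - 3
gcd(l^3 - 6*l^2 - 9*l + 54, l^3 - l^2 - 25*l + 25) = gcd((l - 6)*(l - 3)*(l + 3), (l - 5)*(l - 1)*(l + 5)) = 1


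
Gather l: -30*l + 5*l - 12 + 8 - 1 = -25*l - 5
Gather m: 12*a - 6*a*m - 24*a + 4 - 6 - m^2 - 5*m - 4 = -12*a - m^2 + m*(-6*a - 5) - 6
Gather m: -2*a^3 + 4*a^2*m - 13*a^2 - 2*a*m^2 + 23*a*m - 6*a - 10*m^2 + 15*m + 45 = -2*a^3 - 13*a^2 - 6*a + m^2*(-2*a - 10) + m*(4*a^2 + 23*a + 15) + 45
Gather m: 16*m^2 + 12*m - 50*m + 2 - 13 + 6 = 16*m^2 - 38*m - 5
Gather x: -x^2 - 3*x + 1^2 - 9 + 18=-x^2 - 3*x + 10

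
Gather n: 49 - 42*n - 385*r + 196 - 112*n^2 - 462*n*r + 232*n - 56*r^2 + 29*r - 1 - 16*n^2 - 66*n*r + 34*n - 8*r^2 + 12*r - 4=-128*n^2 + n*(224 - 528*r) - 64*r^2 - 344*r + 240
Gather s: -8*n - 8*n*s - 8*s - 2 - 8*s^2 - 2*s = -8*n - 8*s^2 + s*(-8*n - 10) - 2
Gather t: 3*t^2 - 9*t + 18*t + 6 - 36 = 3*t^2 + 9*t - 30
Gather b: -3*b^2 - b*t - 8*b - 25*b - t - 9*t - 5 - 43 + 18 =-3*b^2 + b*(-t - 33) - 10*t - 30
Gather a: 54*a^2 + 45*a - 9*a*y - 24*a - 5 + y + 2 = 54*a^2 + a*(21 - 9*y) + y - 3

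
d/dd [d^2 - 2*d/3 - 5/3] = 2*d - 2/3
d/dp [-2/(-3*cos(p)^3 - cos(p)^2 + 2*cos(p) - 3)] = 2*(9*cos(p)^2 + 2*cos(p) - 2)*sin(p)/(3*cos(p)^3 + cos(p)^2 - 2*cos(p) + 3)^2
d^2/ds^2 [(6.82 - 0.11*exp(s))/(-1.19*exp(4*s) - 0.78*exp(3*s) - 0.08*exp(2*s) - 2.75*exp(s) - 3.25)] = (1.401939*exp(8*s) - 153.40171*exp(7*s) - 145.308812*exp(6*s) - 48.353943*exp(5*s) + 7.33475599999997*exp(4*s) + 388.939958*exp(3*s) + 150.9255*exp(2*s) - 45.466575*exp(s) + 62.115625)*exp(s)/(1.685159*exp(12*s) + 3.313674*exp(11*s) + 2.511852*exp(10*s) + 12.602913*exp(9*s) + 29.291139*exp(8*s) + 24.704976*exp(7*s) + 35.816537*exp(6*s) + 82.7796*exp(5*s) + 81.413025*exp(4*s) + 49.803125*exp(3*s) + 76.269375*exp(2*s) + 87.140625*exp(s) + 34.328125)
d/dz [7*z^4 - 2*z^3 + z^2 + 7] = 2*z*(14*z^2 - 3*z + 1)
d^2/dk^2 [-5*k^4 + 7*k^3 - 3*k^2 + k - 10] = -60*k^2 + 42*k - 6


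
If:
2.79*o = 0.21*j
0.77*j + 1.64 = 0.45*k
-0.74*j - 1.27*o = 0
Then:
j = 0.00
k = 3.64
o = 0.00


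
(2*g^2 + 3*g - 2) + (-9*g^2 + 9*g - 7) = -7*g^2 + 12*g - 9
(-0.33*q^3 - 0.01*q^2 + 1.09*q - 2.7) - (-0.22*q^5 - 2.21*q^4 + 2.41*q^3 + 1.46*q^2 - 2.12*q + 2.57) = 0.22*q^5 + 2.21*q^4 - 2.74*q^3 - 1.47*q^2 + 3.21*q - 5.27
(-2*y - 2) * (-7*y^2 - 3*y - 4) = 14*y^3 + 20*y^2 + 14*y + 8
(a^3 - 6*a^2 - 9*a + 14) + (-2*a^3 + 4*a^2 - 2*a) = -a^3 - 2*a^2 - 11*a + 14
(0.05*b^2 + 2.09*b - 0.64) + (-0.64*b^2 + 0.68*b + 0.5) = -0.59*b^2 + 2.77*b - 0.14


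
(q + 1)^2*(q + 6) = q^3 + 8*q^2 + 13*q + 6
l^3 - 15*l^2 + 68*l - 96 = (l - 8)*(l - 4)*(l - 3)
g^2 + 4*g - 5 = (g - 1)*(g + 5)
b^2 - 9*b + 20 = (b - 5)*(b - 4)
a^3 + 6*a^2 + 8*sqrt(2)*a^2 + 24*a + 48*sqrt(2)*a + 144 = (a + 6)*(a + 2*sqrt(2))*(a + 6*sqrt(2))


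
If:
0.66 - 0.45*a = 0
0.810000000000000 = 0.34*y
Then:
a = 1.47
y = 2.38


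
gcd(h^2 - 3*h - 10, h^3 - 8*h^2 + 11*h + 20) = h - 5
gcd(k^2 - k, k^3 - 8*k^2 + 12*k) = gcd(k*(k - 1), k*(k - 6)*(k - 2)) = k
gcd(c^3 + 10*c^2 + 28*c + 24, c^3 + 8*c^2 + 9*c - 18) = c + 6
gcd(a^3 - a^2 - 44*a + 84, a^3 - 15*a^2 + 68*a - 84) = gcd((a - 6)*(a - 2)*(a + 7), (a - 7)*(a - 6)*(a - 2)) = a^2 - 8*a + 12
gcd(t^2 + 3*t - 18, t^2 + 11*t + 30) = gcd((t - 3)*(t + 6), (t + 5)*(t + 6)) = t + 6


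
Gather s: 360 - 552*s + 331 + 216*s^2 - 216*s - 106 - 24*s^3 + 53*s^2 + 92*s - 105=-24*s^3 + 269*s^2 - 676*s + 480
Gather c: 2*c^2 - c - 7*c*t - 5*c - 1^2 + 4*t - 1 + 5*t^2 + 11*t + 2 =2*c^2 + c*(-7*t - 6) + 5*t^2 + 15*t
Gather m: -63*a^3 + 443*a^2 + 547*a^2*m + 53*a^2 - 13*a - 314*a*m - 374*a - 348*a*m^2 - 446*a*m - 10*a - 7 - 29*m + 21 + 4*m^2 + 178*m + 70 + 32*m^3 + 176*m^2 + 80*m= -63*a^3 + 496*a^2 - 397*a + 32*m^3 + m^2*(180 - 348*a) + m*(547*a^2 - 760*a + 229) + 84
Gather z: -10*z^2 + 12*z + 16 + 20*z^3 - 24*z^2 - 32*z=20*z^3 - 34*z^2 - 20*z + 16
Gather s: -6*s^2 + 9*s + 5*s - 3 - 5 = -6*s^2 + 14*s - 8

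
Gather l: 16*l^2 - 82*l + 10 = 16*l^2 - 82*l + 10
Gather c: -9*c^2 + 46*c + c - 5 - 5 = -9*c^2 + 47*c - 10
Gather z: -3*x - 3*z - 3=-3*x - 3*z - 3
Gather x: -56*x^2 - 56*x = -56*x^2 - 56*x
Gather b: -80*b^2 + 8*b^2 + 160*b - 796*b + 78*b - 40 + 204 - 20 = -72*b^2 - 558*b + 144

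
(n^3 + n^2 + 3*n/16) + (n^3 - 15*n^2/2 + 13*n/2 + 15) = 2*n^3 - 13*n^2/2 + 107*n/16 + 15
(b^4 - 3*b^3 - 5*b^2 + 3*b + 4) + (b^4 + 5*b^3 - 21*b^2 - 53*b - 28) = 2*b^4 + 2*b^3 - 26*b^2 - 50*b - 24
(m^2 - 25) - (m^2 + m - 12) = -m - 13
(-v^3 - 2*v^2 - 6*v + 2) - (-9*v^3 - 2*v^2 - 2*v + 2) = 8*v^3 - 4*v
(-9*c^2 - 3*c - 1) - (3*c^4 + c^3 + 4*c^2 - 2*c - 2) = -3*c^4 - c^3 - 13*c^2 - c + 1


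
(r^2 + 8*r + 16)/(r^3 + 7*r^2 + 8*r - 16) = 1/(r - 1)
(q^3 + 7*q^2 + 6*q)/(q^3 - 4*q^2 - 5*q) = (q + 6)/(q - 5)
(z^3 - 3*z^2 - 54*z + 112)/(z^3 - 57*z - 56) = (z - 2)/(z + 1)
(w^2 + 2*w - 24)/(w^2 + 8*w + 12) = (w - 4)/(w + 2)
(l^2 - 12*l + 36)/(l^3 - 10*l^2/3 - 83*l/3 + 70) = 3*(l - 6)/(3*l^2 + 8*l - 35)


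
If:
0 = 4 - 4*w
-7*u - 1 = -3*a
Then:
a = 7*u/3 + 1/3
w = 1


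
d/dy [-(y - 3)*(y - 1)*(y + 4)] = 13 - 3*y^2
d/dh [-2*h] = -2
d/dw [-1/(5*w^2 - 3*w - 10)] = (10*w - 3)/(-5*w^2 + 3*w + 10)^2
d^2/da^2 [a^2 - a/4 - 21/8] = 2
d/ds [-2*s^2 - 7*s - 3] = -4*s - 7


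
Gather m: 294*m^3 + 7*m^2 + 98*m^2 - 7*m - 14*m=294*m^3 + 105*m^2 - 21*m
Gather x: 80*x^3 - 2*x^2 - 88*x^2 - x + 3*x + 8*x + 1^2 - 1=80*x^3 - 90*x^2 + 10*x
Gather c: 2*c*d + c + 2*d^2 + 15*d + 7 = c*(2*d + 1) + 2*d^2 + 15*d + 7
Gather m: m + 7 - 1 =m + 6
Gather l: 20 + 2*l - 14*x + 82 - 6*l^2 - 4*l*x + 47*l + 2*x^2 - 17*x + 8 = -6*l^2 + l*(49 - 4*x) + 2*x^2 - 31*x + 110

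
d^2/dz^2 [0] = 0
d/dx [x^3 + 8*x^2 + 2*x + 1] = 3*x^2 + 16*x + 2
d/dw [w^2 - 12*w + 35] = 2*w - 12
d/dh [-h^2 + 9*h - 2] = 9 - 2*h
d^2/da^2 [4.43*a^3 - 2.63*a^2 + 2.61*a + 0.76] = 26.58*a - 5.26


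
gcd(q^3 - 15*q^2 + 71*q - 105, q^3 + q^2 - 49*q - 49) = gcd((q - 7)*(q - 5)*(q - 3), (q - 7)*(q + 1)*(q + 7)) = q - 7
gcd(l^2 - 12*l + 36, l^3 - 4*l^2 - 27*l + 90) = l - 6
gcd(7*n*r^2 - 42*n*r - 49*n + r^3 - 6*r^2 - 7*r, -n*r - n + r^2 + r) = r + 1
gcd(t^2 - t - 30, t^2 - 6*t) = t - 6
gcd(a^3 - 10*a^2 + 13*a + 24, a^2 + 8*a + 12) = 1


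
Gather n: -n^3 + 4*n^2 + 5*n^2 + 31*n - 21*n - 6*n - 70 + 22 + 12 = -n^3 + 9*n^2 + 4*n - 36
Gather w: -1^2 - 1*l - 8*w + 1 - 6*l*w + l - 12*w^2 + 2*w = -12*w^2 + w*(-6*l - 6)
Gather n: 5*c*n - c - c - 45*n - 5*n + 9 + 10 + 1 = -2*c + n*(5*c - 50) + 20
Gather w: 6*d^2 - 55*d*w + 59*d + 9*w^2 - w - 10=6*d^2 + 59*d + 9*w^2 + w*(-55*d - 1) - 10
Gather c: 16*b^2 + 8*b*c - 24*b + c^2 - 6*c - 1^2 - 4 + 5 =16*b^2 - 24*b + c^2 + c*(8*b - 6)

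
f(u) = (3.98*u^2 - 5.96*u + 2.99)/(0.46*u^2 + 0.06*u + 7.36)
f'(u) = (-0.92*u - 0.06)*(3.98*u^2 - 5.96*u + 2.99)/(0.46*u^2 + 0.06*u + 7.36)^2 + (7.96*u - 5.96)/(0.46*u^2 + 0.06*u + 7.36)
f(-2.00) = 3.40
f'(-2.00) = -1.74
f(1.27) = 0.23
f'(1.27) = 0.47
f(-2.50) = 4.24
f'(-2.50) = -1.62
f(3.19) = 2.00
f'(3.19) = 1.10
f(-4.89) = 7.05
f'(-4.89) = -0.75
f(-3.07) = 5.11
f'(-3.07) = -1.41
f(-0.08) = 0.47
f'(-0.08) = -0.90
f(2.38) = 1.12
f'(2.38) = 1.03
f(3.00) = 1.79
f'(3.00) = 1.10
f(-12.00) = 8.89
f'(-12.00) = -0.05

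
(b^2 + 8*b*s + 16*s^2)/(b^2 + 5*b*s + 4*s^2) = (b + 4*s)/(b + s)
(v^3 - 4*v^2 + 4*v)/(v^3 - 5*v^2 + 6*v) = (v - 2)/(v - 3)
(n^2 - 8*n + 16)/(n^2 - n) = (n^2 - 8*n + 16)/(n*(n - 1))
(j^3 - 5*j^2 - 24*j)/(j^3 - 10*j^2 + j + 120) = j/(j - 5)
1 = 1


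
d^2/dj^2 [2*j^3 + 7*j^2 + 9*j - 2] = 12*j + 14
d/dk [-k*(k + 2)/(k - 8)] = (-k^2 + 16*k + 16)/(k^2 - 16*k + 64)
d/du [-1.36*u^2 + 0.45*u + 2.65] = 0.45 - 2.72*u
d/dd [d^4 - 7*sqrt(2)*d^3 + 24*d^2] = d*(4*d^2 - 21*sqrt(2)*d + 48)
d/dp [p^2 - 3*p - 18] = 2*p - 3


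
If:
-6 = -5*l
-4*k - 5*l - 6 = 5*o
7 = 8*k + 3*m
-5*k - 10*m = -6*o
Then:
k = 566/253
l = 6/5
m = -919/253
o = -1060/253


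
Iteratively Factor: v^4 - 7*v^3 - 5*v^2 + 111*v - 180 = (v - 5)*(v^3 - 2*v^2 - 15*v + 36) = (v - 5)*(v - 3)*(v^2 + v - 12) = (v - 5)*(v - 3)*(v + 4)*(v - 3)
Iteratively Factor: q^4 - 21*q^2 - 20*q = (q)*(q^3 - 21*q - 20) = q*(q - 5)*(q^2 + 5*q + 4) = q*(q - 5)*(q + 4)*(q + 1)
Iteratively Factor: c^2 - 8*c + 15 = (c - 5)*(c - 3)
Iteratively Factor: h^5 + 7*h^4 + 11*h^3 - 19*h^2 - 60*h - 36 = (h + 1)*(h^4 + 6*h^3 + 5*h^2 - 24*h - 36) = (h - 2)*(h + 1)*(h^3 + 8*h^2 + 21*h + 18) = (h - 2)*(h + 1)*(h + 2)*(h^2 + 6*h + 9) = (h - 2)*(h + 1)*(h + 2)*(h + 3)*(h + 3)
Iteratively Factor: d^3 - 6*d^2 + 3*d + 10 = (d + 1)*(d^2 - 7*d + 10) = (d - 5)*(d + 1)*(d - 2)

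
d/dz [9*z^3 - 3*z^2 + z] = 27*z^2 - 6*z + 1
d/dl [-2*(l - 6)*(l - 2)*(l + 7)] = -6*l^2 + 4*l + 88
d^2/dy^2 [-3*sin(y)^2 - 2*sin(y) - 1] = 2*sin(y) - 6*cos(2*y)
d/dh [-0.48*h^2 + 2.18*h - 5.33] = 2.18 - 0.96*h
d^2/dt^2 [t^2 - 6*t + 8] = 2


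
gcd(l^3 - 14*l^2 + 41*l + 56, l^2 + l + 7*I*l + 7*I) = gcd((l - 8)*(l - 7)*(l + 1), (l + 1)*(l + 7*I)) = l + 1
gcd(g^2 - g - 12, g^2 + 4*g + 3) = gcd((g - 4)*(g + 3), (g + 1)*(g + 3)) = g + 3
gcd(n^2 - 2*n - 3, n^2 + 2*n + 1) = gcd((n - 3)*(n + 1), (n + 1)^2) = n + 1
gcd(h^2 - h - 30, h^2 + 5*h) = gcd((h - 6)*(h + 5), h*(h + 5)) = h + 5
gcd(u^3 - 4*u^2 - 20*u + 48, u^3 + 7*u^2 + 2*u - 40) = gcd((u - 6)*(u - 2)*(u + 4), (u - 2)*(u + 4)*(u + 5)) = u^2 + 2*u - 8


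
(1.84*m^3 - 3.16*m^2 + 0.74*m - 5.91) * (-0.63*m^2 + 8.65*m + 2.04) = -1.1592*m^5 + 17.9068*m^4 - 24.0466*m^3 + 3.6779*m^2 - 49.6119*m - 12.0564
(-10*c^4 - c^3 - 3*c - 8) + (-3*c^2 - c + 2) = -10*c^4 - c^3 - 3*c^2 - 4*c - 6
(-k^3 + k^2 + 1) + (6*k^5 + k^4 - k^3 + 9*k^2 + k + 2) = 6*k^5 + k^4 - 2*k^3 + 10*k^2 + k + 3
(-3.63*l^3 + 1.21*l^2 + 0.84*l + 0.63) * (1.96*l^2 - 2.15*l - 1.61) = -7.1148*l^5 + 10.1761*l^4 + 4.8892*l^3 - 2.5193*l^2 - 2.7069*l - 1.0143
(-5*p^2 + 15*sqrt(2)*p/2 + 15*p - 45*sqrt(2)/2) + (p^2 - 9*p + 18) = -4*p^2 + 6*p + 15*sqrt(2)*p/2 - 45*sqrt(2)/2 + 18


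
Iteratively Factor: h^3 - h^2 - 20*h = (h)*(h^2 - h - 20) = h*(h + 4)*(h - 5)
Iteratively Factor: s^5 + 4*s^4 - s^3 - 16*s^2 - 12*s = (s - 2)*(s^4 + 6*s^3 + 11*s^2 + 6*s) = (s - 2)*(s + 1)*(s^3 + 5*s^2 + 6*s) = (s - 2)*(s + 1)*(s + 3)*(s^2 + 2*s) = (s - 2)*(s + 1)*(s + 2)*(s + 3)*(s)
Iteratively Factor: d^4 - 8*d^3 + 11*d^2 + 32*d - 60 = (d - 2)*(d^3 - 6*d^2 - d + 30) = (d - 5)*(d - 2)*(d^2 - d - 6) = (d - 5)*(d - 3)*(d - 2)*(d + 2)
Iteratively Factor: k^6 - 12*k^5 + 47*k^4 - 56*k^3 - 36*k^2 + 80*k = (k)*(k^5 - 12*k^4 + 47*k^3 - 56*k^2 - 36*k + 80) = k*(k - 5)*(k^4 - 7*k^3 + 12*k^2 + 4*k - 16) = k*(k - 5)*(k - 2)*(k^3 - 5*k^2 + 2*k + 8) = k*(k - 5)*(k - 4)*(k - 2)*(k^2 - k - 2) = k*(k - 5)*(k - 4)*(k - 2)*(k + 1)*(k - 2)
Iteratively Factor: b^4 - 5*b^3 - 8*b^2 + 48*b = (b - 4)*(b^3 - b^2 - 12*b) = b*(b - 4)*(b^2 - b - 12) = b*(b - 4)*(b + 3)*(b - 4)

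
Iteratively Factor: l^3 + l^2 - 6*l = (l + 3)*(l^2 - 2*l) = l*(l + 3)*(l - 2)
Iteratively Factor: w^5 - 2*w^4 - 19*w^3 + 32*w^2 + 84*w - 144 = (w + 3)*(w^4 - 5*w^3 - 4*w^2 + 44*w - 48) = (w + 3)^2*(w^3 - 8*w^2 + 20*w - 16) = (w - 4)*(w + 3)^2*(w^2 - 4*w + 4) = (w - 4)*(w - 2)*(w + 3)^2*(w - 2)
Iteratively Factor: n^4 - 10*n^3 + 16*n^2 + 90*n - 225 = (n - 3)*(n^3 - 7*n^2 - 5*n + 75) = (n - 5)*(n - 3)*(n^2 - 2*n - 15) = (n - 5)*(n - 3)*(n + 3)*(n - 5)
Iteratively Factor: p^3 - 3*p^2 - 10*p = (p + 2)*(p^2 - 5*p) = (p - 5)*(p + 2)*(p)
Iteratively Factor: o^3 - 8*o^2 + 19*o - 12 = (o - 3)*(o^2 - 5*o + 4) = (o - 3)*(o - 1)*(o - 4)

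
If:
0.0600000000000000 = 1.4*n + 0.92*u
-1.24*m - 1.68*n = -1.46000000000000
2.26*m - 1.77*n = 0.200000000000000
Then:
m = 0.49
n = 0.51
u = -0.71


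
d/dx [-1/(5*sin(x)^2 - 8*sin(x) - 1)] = 2*(5*sin(x) - 4)*cos(x)/(-5*sin(x)^2 + 8*sin(x) + 1)^2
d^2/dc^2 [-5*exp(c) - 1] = -5*exp(c)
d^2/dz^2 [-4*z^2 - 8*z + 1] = -8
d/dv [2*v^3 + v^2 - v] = 6*v^2 + 2*v - 1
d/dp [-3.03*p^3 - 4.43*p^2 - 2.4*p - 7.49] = -9.09*p^2 - 8.86*p - 2.4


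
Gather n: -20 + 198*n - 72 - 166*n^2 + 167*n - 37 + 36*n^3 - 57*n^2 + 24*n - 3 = 36*n^3 - 223*n^2 + 389*n - 132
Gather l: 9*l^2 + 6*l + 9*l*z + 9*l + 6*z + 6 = 9*l^2 + l*(9*z + 15) + 6*z + 6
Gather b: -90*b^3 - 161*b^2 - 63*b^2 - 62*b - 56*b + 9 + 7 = -90*b^3 - 224*b^2 - 118*b + 16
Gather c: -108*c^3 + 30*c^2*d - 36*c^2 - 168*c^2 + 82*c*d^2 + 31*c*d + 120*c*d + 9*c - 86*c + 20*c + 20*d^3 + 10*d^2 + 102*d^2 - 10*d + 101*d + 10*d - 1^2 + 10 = -108*c^3 + c^2*(30*d - 204) + c*(82*d^2 + 151*d - 57) + 20*d^3 + 112*d^2 + 101*d + 9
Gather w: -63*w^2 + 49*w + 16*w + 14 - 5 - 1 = -63*w^2 + 65*w + 8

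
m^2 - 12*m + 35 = (m - 7)*(m - 5)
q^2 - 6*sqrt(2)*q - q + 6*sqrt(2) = (q - 1)*(q - 6*sqrt(2))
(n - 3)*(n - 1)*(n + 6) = n^3 + 2*n^2 - 21*n + 18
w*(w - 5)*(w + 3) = w^3 - 2*w^2 - 15*w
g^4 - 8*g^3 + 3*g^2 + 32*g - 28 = (g - 7)*(g - 2)*(g - 1)*(g + 2)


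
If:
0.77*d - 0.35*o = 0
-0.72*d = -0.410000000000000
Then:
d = 0.57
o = 1.25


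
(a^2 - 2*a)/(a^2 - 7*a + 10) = a/(a - 5)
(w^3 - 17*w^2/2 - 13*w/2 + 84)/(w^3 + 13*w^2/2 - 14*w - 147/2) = (w - 8)/(w + 7)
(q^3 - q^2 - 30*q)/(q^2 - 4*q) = (q^2 - q - 30)/(q - 4)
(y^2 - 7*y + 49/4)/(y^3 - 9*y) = (y^2 - 7*y + 49/4)/(y*(y^2 - 9))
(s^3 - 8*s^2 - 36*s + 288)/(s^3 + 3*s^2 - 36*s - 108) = (s - 8)/(s + 3)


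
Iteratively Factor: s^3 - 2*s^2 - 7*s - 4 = (s - 4)*(s^2 + 2*s + 1) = (s - 4)*(s + 1)*(s + 1)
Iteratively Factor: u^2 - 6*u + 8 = (u - 2)*(u - 4)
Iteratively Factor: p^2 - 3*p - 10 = (p + 2)*(p - 5)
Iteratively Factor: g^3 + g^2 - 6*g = (g)*(g^2 + g - 6) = g*(g - 2)*(g + 3)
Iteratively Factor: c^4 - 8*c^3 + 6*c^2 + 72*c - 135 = (c - 3)*(c^3 - 5*c^2 - 9*c + 45) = (c - 3)^2*(c^2 - 2*c - 15) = (c - 3)^2*(c + 3)*(c - 5)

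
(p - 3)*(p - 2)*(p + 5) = p^3 - 19*p + 30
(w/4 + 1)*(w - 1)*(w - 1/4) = w^3/4 + 11*w^2/16 - 19*w/16 + 1/4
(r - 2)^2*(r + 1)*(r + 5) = r^4 + 2*r^3 - 15*r^2 + 4*r + 20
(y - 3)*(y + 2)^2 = y^3 + y^2 - 8*y - 12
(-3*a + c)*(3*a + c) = -9*a^2 + c^2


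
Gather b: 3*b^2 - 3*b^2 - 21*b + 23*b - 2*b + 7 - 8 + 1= 0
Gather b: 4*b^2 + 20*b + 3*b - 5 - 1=4*b^2 + 23*b - 6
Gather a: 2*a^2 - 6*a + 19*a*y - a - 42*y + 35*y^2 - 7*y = 2*a^2 + a*(19*y - 7) + 35*y^2 - 49*y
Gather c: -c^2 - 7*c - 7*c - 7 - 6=-c^2 - 14*c - 13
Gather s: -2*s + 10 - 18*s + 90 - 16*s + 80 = 180 - 36*s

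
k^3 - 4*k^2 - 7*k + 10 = (k - 5)*(k - 1)*(k + 2)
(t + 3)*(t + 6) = t^2 + 9*t + 18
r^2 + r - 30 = (r - 5)*(r + 6)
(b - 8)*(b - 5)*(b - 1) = b^3 - 14*b^2 + 53*b - 40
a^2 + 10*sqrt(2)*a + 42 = (a + 3*sqrt(2))*(a + 7*sqrt(2))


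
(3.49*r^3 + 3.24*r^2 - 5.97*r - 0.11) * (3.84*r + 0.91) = 13.4016*r^4 + 15.6175*r^3 - 19.9764*r^2 - 5.8551*r - 0.1001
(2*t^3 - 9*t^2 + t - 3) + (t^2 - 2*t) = 2*t^3 - 8*t^2 - t - 3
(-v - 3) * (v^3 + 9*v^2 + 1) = -v^4 - 12*v^3 - 27*v^2 - v - 3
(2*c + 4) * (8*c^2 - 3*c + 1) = 16*c^3 + 26*c^2 - 10*c + 4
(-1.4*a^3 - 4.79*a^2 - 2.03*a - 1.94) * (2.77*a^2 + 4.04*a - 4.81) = -3.878*a^5 - 18.9243*a^4 - 18.2407*a^3 + 9.4649*a^2 + 1.9267*a + 9.3314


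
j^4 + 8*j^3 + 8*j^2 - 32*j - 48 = (j - 2)*(j + 2)^2*(j + 6)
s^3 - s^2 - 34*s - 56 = (s - 7)*(s + 2)*(s + 4)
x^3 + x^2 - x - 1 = (x - 1)*(x + 1)^2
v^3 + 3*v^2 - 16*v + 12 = (v - 2)*(v - 1)*(v + 6)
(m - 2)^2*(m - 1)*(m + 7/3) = m^4 - 8*m^3/3 - 11*m^2/3 + 44*m/3 - 28/3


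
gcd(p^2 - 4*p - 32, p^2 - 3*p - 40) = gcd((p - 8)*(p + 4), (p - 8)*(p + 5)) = p - 8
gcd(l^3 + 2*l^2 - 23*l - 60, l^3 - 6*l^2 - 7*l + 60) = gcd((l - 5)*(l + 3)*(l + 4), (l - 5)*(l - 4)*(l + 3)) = l^2 - 2*l - 15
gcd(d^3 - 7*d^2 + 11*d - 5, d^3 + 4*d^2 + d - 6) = d - 1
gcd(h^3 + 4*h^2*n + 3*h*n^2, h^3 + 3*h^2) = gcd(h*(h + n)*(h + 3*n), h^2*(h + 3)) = h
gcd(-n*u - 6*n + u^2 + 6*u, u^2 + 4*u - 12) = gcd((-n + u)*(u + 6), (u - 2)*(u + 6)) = u + 6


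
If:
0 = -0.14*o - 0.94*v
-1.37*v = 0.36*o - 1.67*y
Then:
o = 10.7080491132333*y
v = -1.59481582537517*y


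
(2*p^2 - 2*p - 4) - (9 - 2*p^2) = 4*p^2 - 2*p - 13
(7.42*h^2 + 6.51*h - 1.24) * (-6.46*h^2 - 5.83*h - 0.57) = -47.9332*h^4 - 85.3132*h^3 - 34.1723*h^2 + 3.5185*h + 0.7068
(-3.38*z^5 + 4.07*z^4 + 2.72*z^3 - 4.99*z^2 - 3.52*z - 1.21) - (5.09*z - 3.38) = -3.38*z^5 + 4.07*z^4 + 2.72*z^3 - 4.99*z^2 - 8.61*z + 2.17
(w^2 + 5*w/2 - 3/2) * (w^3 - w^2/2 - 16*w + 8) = w^5 + 2*w^4 - 75*w^3/4 - 125*w^2/4 + 44*w - 12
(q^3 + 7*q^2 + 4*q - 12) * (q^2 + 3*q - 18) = q^5 + 10*q^4 + 7*q^3 - 126*q^2 - 108*q + 216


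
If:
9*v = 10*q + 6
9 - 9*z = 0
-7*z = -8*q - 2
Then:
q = 5/8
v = 49/36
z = 1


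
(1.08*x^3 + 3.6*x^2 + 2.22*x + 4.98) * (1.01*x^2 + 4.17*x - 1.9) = 1.0908*x^5 + 8.1396*x^4 + 15.2022*x^3 + 7.4472*x^2 + 16.5486*x - 9.462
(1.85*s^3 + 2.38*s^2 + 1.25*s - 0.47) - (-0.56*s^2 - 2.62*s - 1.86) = 1.85*s^3 + 2.94*s^2 + 3.87*s + 1.39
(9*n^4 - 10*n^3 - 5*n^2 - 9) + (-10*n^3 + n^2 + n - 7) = 9*n^4 - 20*n^3 - 4*n^2 + n - 16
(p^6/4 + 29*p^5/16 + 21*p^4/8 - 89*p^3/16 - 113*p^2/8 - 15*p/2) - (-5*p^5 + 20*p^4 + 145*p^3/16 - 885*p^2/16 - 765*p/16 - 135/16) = p^6/4 + 109*p^5/16 - 139*p^4/8 - 117*p^3/8 + 659*p^2/16 + 645*p/16 + 135/16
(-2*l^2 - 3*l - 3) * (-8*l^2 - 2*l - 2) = 16*l^4 + 28*l^3 + 34*l^2 + 12*l + 6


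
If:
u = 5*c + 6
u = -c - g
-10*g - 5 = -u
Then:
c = -61/65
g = -24/65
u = 17/13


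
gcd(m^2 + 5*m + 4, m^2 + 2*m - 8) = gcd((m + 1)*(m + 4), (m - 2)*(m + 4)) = m + 4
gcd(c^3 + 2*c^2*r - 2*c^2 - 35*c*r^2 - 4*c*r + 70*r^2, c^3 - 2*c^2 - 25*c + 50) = c - 2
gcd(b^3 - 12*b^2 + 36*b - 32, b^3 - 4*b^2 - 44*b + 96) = b^2 - 10*b + 16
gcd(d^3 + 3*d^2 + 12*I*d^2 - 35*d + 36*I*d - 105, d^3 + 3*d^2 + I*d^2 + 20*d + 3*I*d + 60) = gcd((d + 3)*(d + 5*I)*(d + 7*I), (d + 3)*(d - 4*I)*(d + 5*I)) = d^2 + d*(3 + 5*I) + 15*I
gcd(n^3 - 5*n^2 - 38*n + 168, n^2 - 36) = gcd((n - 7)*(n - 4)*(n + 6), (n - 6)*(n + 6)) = n + 6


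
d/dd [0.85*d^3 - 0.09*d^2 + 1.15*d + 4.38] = 2.55*d^2 - 0.18*d + 1.15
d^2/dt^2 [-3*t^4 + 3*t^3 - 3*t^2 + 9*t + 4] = -36*t^2 + 18*t - 6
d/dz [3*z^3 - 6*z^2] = 3*z*(3*z - 4)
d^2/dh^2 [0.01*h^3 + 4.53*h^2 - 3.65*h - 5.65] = 0.06*h + 9.06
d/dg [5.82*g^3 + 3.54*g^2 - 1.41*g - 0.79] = 17.46*g^2 + 7.08*g - 1.41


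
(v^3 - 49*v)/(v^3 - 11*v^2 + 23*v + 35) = v*(v + 7)/(v^2 - 4*v - 5)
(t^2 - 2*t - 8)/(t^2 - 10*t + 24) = (t + 2)/(t - 6)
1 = 1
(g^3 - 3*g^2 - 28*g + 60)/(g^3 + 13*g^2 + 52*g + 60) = (g^2 - 8*g + 12)/(g^2 + 8*g + 12)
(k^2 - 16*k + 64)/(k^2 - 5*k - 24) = (k - 8)/(k + 3)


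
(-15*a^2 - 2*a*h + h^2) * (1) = -15*a^2 - 2*a*h + h^2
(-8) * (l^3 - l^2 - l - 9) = -8*l^3 + 8*l^2 + 8*l + 72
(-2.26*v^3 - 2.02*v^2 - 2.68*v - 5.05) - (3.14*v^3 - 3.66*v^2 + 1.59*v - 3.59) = -5.4*v^3 + 1.64*v^2 - 4.27*v - 1.46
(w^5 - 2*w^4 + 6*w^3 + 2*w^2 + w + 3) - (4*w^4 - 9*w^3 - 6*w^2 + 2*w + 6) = w^5 - 6*w^4 + 15*w^3 + 8*w^2 - w - 3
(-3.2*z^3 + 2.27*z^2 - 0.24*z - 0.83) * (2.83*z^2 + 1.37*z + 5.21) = -9.056*z^5 + 2.0401*z^4 - 14.2413*z^3 + 9.149*z^2 - 2.3875*z - 4.3243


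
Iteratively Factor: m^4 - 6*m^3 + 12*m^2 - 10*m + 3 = (m - 1)*(m^3 - 5*m^2 + 7*m - 3) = (m - 1)^2*(m^2 - 4*m + 3) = (m - 1)^3*(m - 3)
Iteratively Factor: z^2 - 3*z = (z - 3)*(z)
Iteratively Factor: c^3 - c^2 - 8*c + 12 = (c - 2)*(c^2 + c - 6) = (c - 2)*(c + 3)*(c - 2)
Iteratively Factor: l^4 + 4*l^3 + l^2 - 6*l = (l + 2)*(l^3 + 2*l^2 - 3*l) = (l - 1)*(l + 2)*(l^2 + 3*l) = l*(l - 1)*(l + 2)*(l + 3)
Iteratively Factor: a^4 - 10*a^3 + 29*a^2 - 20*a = (a - 1)*(a^3 - 9*a^2 + 20*a) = a*(a - 1)*(a^2 - 9*a + 20) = a*(a - 5)*(a - 1)*(a - 4)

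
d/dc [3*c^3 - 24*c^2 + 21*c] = 9*c^2 - 48*c + 21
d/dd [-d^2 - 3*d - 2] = -2*d - 3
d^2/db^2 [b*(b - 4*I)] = 2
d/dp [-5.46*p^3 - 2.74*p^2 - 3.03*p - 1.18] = -16.38*p^2 - 5.48*p - 3.03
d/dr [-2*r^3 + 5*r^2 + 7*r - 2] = -6*r^2 + 10*r + 7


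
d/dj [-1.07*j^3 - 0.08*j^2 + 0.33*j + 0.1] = -3.21*j^2 - 0.16*j + 0.33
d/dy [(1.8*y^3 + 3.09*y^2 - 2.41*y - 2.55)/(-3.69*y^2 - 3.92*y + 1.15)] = (-6.642*y^4 - 14.112*y^3 - 14.7957*y^2 - 11.712*y - 12.7675)/(13.6161*y^4 + 28.9296*y^3 + 6.8794*y^2 - 9.016*y + 1.3225)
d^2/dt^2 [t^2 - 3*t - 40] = 2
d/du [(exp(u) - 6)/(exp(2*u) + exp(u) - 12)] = (-(exp(u) - 6)*(2*exp(u) + 1) + exp(2*u) + exp(u) - 12)*exp(u)/(exp(2*u) + exp(u) - 12)^2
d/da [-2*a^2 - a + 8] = -4*a - 1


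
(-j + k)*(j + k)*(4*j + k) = -4*j^3 - j^2*k + 4*j*k^2 + k^3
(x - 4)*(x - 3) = x^2 - 7*x + 12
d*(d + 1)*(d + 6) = d^3 + 7*d^2 + 6*d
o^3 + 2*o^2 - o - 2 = (o - 1)*(o + 1)*(o + 2)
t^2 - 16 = (t - 4)*(t + 4)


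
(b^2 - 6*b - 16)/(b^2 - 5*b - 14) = (b - 8)/(b - 7)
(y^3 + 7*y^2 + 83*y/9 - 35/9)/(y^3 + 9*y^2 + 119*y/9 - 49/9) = (y + 5)/(y + 7)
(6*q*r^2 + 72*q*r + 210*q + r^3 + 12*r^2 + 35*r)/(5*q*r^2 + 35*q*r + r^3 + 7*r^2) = (6*q*r + 30*q + r^2 + 5*r)/(r*(5*q + r))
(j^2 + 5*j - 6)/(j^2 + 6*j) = (j - 1)/j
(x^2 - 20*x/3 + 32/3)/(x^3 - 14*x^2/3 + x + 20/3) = (3*x - 8)/(3*x^2 - 2*x - 5)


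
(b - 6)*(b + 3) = b^2 - 3*b - 18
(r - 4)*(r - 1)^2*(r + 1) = r^4 - 5*r^3 + 3*r^2 + 5*r - 4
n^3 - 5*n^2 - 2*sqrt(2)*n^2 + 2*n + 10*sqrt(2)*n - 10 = (n - 5)*(n - sqrt(2))^2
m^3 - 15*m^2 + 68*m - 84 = (m - 7)*(m - 6)*(m - 2)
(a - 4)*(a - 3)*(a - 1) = a^3 - 8*a^2 + 19*a - 12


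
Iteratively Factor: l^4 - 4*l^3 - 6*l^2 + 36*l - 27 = (l - 3)*(l^3 - l^2 - 9*l + 9) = (l - 3)*(l + 3)*(l^2 - 4*l + 3) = (l - 3)^2*(l + 3)*(l - 1)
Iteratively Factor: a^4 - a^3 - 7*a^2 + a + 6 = (a + 2)*(a^3 - 3*a^2 - a + 3) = (a + 1)*(a + 2)*(a^2 - 4*a + 3) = (a - 3)*(a + 1)*(a + 2)*(a - 1)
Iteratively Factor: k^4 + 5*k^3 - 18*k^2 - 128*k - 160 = (k - 5)*(k^3 + 10*k^2 + 32*k + 32) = (k - 5)*(k + 4)*(k^2 + 6*k + 8) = (k - 5)*(k + 4)^2*(k + 2)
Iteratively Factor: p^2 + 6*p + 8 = (p + 4)*(p + 2)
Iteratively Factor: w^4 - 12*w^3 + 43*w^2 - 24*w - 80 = (w + 1)*(w^3 - 13*w^2 + 56*w - 80) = (w - 4)*(w + 1)*(w^2 - 9*w + 20) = (w - 5)*(w - 4)*(w + 1)*(w - 4)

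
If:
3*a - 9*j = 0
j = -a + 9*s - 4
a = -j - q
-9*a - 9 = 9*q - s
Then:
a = 231/85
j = 77/85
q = -308/85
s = 72/85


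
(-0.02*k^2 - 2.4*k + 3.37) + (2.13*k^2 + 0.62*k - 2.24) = 2.11*k^2 - 1.78*k + 1.13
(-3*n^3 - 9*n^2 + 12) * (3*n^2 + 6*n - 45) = -9*n^5 - 45*n^4 + 81*n^3 + 441*n^2 + 72*n - 540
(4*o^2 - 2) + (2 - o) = 4*o^2 - o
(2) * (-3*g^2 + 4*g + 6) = -6*g^2 + 8*g + 12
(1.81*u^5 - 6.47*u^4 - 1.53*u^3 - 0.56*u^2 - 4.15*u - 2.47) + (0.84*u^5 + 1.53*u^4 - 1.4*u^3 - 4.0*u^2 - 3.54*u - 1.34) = 2.65*u^5 - 4.94*u^4 - 2.93*u^3 - 4.56*u^2 - 7.69*u - 3.81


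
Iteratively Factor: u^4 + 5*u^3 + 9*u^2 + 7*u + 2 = (u + 1)*(u^3 + 4*u^2 + 5*u + 2) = (u + 1)*(u + 2)*(u^2 + 2*u + 1) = (u + 1)^2*(u + 2)*(u + 1)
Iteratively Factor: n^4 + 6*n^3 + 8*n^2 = (n + 4)*(n^3 + 2*n^2) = n*(n + 4)*(n^2 + 2*n) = n^2*(n + 4)*(n + 2)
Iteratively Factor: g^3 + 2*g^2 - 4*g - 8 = (g + 2)*(g^2 - 4) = (g - 2)*(g + 2)*(g + 2)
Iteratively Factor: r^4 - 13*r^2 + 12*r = (r + 4)*(r^3 - 4*r^2 + 3*r) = (r - 3)*(r + 4)*(r^2 - r) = r*(r - 3)*(r + 4)*(r - 1)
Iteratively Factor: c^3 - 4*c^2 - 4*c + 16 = (c + 2)*(c^2 - 6*c + 8) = (c - 2)*(c + 2)*(c - 4)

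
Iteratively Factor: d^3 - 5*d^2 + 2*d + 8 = (d + 1)*(d^2 - 6*d + 8) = (d - 4)*(d + 1)*(d - 2)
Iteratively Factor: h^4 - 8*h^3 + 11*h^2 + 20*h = (h - 5)*(h^3 - 3*h^2 - 4*h) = (h - 5)*(h - 4)*(h^2 + h) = h*(h - 5)*(h - 4)*(h + 1)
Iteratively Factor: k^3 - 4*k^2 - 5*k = (k + 1)*(k^2 - 5*k) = k*(k + 1)*(k - 5)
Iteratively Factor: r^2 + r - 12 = (r - 3)*(r + 4)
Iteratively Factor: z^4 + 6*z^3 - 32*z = (z)*(z^3 + 6*z^2 - 32) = z*(z - 2)*(z^2 + 8*z + 16) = z*(z - 2)*(z + 4)*(z + 4)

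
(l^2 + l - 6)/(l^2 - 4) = (l + 3)/(l + 2)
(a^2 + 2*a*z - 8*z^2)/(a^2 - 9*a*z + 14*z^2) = (-a - 4*z)/(-a + 7*z)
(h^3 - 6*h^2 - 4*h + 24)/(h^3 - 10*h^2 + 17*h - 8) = (h^3 - 6*h^2 - 4*h + 24)/(h^3 - 10*h^2 + 17*h - 8)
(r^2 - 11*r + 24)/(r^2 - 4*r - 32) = (r - 3)/(r + 4)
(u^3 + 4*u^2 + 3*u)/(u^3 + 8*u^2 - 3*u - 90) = u*(u^2 + 4*u + 3)/(u^3 + 8*u^2 - 3*u - 90)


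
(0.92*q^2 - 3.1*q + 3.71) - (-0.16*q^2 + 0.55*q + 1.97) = 1.08*q^2 - 3.65*q + 1.74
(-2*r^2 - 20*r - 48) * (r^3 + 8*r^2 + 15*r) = -2*r^5 - 36*r^4 - 238*r^3 - 684*r^2 - 720*r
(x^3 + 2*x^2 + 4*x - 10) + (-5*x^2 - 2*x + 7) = x^3 - 3*x^2 + 2*x - 3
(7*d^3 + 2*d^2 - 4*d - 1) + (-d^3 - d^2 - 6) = 6*d^3 + d^2 - 4*d - 7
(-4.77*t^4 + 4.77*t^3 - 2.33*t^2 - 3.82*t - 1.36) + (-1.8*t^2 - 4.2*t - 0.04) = -4.77*t^4 + 4.77*t^3 - 4.13*t^2 - 8.02*t - 1.4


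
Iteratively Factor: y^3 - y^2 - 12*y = (y + 3)*(y^2 - 4*y) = (y - 4)*(y + 3)*(y)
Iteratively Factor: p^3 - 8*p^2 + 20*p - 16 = (p - 2)*(p^2 - 6*p + 8) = (p - 4)*(p - 2)*(p - 2)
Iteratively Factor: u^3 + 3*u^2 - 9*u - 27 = (u + 3)*(u^2 - 9) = (u - 3)*(u + 3)*(u + 3)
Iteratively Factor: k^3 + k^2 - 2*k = (k)*(k^2 + k - 2) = k*(k + 2)*(k - 1)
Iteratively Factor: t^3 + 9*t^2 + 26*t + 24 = (t + 4)*(t^2 + 5*t + 6) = (t + 2)*(t + 4)*(t + 3)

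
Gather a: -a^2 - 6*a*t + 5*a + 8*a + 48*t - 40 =-a^2 + a*(13 - 6*t) + 48*t - 40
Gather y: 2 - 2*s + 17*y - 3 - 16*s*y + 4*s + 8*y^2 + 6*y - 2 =2*s + 8*y^2 + y*(23 - 16*s) - 3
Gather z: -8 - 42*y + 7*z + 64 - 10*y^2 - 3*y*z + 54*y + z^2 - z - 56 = -10*y^2 + 12*y + z^2 + z*(6 - 3*y)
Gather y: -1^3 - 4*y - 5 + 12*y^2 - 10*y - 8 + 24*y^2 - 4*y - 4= 36*y^2 - 18*y - 18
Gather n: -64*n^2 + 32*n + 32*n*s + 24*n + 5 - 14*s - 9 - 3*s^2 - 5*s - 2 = -64*n^2 + n*(32*s + 56) - 3*s^2 - 19*s - 6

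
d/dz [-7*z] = -7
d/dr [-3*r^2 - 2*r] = -6*r - 2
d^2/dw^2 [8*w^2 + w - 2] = 16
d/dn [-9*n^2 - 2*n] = -18*n - 2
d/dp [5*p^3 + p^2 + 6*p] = 15*p^2 + 2*p + 6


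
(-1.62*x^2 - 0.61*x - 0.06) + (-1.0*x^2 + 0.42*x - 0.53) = -2.62*x^2 - 0.19*x - 0.59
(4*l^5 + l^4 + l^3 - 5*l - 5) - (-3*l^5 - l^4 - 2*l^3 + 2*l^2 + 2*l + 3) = 7*l^5 + 2*l^4 + 3*l^3 - 2*l^2 - 7*l - 8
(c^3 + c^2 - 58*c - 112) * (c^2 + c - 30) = c^5 + 2*c^4 - 87*c^3 - 200*c^2 + 1628*c + 3360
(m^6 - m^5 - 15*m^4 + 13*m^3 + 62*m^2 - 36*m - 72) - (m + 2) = m^6 - m^5 - 15*m^4 + 13*m^3 + 62*m^2 - 37*m - 74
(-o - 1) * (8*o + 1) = -8*o^2 - 9*o - 1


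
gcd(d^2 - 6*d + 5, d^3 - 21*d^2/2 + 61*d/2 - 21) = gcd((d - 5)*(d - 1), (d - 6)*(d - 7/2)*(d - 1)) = d - 1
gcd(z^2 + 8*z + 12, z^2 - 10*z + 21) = 1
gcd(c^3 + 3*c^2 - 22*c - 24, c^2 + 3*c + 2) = c + 1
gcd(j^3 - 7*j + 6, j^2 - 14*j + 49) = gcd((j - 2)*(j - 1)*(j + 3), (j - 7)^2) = 1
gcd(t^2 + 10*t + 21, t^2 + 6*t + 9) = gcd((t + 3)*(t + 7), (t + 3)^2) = t + 3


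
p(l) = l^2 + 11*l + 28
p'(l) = 2*l + 11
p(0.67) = 35.82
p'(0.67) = 12.34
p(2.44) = 60.79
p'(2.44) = 15.88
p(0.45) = 33.15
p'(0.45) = 11.90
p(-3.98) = 0.06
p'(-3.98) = 3.04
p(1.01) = 40.13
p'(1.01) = 13.02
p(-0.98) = 18.18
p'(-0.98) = 9.04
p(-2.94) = 4.30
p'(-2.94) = 5.12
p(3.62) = 80.92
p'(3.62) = 18.24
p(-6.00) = -2.00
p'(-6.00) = -1.00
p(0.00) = 28.00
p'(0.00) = 11.00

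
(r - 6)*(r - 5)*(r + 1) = r^3 - 10*r^2 + 19*r + 30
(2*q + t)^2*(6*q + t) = 24*q^3 + 28*q^2*t + 10*q*t^2 + t^3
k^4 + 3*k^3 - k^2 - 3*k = k*(k - 1)*(k + 1)*(k + 3)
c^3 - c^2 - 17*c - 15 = (c - 5)*(c + 1)*(c + 3)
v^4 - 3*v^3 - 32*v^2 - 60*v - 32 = (v - 8)*(v + 1)*(v + 2)^2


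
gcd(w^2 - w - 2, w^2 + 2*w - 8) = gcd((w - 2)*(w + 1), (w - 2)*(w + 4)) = w - 2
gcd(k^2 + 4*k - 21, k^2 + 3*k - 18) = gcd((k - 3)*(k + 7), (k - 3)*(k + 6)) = k - 3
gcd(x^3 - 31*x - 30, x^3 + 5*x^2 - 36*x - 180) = x^2 - x - 30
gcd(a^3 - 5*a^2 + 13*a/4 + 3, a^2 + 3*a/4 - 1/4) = 1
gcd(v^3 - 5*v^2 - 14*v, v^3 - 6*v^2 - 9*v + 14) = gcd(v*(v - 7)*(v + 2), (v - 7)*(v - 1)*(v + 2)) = v^2 - 5*v - 14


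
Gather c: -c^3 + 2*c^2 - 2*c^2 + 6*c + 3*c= -c^3 + 9*c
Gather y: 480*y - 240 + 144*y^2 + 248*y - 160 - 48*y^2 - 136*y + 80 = 96*y^2 + 592*y - 320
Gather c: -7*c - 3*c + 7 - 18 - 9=-10*c - 20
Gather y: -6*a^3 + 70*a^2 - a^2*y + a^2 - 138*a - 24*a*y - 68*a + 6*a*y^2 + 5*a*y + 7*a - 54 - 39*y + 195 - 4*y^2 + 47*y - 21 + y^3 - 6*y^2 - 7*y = -6*a^3 + 71*a^2 - 199*a + y^3 + y^2*(6*a - 10) + y*(-a^2 - 19*a + 1) + 120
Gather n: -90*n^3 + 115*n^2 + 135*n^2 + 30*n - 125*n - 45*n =-90*n^3 + 250*n^2 - 140*n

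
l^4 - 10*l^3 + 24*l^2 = l^2*(l - 6)*(l - 4)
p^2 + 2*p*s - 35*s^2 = (p - 5*s)*(p + 7*s)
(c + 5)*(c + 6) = c^2 + 11*c + 30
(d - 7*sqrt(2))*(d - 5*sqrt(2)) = d^2 - 12*sqrt(2)*d + 70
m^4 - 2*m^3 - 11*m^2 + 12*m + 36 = (m - 3)^2*(m + 2)^2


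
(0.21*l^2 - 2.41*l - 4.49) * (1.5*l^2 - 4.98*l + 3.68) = 0.315*l^4 - 4.6608*l^3 + 6.0396*l^2 + 13.4914*l - 16.5232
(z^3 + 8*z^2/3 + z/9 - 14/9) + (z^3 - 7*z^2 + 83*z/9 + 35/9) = 2*z^3 - 13*z^2/3 + 28*z/3 + 7/3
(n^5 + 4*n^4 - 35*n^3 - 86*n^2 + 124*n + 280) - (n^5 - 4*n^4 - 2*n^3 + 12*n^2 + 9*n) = 8*n^4 - 33*n^3 - 98*n^2 + 115*n + 280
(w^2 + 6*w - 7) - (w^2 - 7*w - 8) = 13*w + 1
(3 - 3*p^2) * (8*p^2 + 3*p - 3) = -24*p^4 - 9*p^3 + 33*p^2 + 9*p - 9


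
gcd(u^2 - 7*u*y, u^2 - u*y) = u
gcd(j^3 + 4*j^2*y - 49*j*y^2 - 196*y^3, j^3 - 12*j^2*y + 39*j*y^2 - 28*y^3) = -j + 7*y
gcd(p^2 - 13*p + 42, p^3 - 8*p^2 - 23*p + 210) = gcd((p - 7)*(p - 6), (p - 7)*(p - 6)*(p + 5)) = p^2 - 13*p + 42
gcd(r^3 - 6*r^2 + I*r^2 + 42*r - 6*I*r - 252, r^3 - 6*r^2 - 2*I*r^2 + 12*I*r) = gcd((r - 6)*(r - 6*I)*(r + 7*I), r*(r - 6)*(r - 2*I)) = r - 6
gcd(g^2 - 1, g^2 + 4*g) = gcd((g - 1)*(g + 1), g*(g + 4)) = 1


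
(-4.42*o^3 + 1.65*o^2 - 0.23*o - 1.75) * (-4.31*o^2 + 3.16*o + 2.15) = 19.0502*o^5 - 21.0787*o^4 - 3.2977*o^3 + 10.3632*o^2 - 6.0245*o - 3.7625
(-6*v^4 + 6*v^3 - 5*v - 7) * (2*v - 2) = -12*v^5 + 24*v^4 - 12*v^3 - 10*v^2 - 4*v + 14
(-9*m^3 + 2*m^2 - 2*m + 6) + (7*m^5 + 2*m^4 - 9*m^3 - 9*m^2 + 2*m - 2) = 7*m^5 + 2*m^4 - 18*m^3 - 7*m^2 + 4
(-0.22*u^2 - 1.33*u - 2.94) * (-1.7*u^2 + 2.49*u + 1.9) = 0.374*u^4 + 1.7132*u^3 + 1.2683*u^2 - 9.8476*u - 5.586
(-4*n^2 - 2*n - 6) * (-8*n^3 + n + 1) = 32*n^5 + 16*n^4 + 44*n^3 - 6*n^2 - 8*n - 6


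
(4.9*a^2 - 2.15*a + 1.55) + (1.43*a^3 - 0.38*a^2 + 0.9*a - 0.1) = 1.43*a^3 + 4.52*a^2 - 1.25*a + 1.45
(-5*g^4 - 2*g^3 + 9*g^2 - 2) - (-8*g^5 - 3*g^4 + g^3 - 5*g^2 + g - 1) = 8*g^5 - 2*g^4 - 3*g^3 + 14*g^2 - g - 1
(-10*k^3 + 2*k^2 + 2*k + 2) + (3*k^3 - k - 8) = -7*k^3 + 2*k^2 + k - 6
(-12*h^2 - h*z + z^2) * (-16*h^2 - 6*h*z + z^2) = 192*h^4 + 88*h^3*z - 22*h^2*z^2 - 7*h*z^3 + z^4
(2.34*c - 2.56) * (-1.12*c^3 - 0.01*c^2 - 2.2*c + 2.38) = -2.6208*c^4 + 2.8438*c^3 - 5.1224*c^2 + 11.2012*c - 6.0928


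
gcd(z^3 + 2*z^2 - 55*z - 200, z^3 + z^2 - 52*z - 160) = z^2 - 3*z - 40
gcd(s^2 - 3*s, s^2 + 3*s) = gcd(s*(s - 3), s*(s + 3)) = s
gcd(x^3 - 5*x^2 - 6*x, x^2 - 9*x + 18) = x - 6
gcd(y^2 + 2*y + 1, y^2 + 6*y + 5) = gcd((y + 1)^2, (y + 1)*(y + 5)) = y + 1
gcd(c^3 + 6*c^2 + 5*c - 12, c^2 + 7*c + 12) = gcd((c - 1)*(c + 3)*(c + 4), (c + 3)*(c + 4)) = c^2 + 7*c + 12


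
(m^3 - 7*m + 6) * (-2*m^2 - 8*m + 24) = -2*m^5 - 8*m^4 + 38*m^3 + 44*m^2 - 216*m + 144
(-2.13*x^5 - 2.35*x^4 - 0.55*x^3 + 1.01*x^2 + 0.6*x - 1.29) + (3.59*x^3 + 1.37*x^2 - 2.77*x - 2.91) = -2.13*x^5 - 2.35*x^4 + 3.04*x^3 + 2.38*x^2 - 2.17*x - 4.2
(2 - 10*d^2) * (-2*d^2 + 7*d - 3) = 20*d^4 - 70*d^3 + 26*d^2 + 14*d - 6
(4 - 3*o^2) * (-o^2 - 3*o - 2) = 3*o^4 + 9*o^3 + 2*o^2 - 12*o - 8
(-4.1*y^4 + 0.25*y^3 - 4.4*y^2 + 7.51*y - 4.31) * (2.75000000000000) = -11.275*y^4 + 0.6875*y^3 - 12.1*y^2 + 20.6525*y - 11.8525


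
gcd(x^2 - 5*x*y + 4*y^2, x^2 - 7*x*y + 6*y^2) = x - y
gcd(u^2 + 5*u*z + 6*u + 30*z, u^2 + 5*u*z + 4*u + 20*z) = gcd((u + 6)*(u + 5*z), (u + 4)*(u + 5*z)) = u + 5*z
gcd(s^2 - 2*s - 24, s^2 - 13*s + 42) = s - 6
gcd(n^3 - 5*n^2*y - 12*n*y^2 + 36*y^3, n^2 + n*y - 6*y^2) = -n^2 - n*y + 6*y^2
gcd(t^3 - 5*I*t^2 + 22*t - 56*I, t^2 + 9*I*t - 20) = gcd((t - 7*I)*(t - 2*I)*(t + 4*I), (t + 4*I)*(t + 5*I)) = t + 4*I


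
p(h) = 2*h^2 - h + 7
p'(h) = 4*h - 1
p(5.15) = 54.90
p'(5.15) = 19.60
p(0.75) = 7.38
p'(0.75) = 2.00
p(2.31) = 15.36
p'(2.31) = 8.24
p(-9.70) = 204.88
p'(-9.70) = -39.80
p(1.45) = 9.76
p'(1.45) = 4.80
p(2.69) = 18.78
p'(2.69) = 9.76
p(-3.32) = 32.36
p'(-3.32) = -14.28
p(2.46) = 16.64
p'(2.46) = 8.84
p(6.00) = 73.00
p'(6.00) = 23.00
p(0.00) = 7.00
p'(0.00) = -1.00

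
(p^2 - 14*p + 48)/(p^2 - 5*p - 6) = (p - 8)/(p + 1)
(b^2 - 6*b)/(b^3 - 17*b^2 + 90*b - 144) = b/(b^2 - 11*b + 24)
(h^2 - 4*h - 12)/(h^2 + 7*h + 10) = (h - 6)/(h + 5)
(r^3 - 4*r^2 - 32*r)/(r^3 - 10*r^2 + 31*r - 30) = r*(r^2 - 4*r - 32)/(r^3 - 10*r^2 + 31*r - 30)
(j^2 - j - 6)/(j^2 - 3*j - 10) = (j - 3)/(j - 5)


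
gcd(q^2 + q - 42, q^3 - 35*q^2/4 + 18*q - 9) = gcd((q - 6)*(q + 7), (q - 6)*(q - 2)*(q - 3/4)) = q - 6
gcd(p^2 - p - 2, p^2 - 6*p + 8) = p - 2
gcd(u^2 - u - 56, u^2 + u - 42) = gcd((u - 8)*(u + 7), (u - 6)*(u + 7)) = u + 7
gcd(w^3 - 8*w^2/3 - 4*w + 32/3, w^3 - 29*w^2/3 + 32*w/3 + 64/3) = w - 8/3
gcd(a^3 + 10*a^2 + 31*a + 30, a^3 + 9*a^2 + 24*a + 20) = a^2 + 7*a + 10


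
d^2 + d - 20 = (d - 4)*(d + 5)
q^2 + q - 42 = (q - 6)*(q + 7)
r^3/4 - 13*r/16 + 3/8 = (r/4 + 1/2)*(r - 3/2)*(r - 1/2)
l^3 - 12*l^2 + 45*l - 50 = (l - 5)^2*(l - 2)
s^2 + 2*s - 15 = (s - 3)*(s + 5)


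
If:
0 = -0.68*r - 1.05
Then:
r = -1.54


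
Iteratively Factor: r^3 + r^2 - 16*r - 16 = (r - 4)*(r^2 + 5*r + 4) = (r - 4)*(r + 4)*(r + 1)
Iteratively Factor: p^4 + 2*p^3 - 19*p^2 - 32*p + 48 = (p - 4)*(p^3 + 6*p^2 + 5*p - 12) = (p - 4)*(p + 3)*(p^2 + 3*p - 4) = (p - 4)*(p - 1)*(p + 3)*(p + 4)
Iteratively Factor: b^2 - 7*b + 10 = (b - 2)*(b - 5)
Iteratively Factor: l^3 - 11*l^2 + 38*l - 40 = (l - 5)*(l^2 - 6*l + 8) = (l - 5)*(l - 2)*(l - 4)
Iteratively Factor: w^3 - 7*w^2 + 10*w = (w)*(w^2 - 7*w + 10) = w*(w - 5)*(w - 2)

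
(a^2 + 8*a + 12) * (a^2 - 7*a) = a^4 + a^3 - 44*a^2 - 84*a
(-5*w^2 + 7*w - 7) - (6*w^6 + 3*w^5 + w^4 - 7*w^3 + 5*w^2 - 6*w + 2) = -6*w^6 - 3*w^5 - w^4 + 7*w^3 - 10*w^2 + 13*w - 9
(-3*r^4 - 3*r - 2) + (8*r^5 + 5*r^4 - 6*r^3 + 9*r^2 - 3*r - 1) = 8*r^5 + 2*r^4 - 6*r^3 + 9*r^2 - 6*r - 3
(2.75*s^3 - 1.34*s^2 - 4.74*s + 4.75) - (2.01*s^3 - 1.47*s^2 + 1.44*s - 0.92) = 0.74*s^3 + 0.13*s^2 - 6.18*s + 5.67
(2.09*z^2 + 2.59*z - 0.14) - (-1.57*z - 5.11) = 2.09*z^2 + 4.16*z + 4.97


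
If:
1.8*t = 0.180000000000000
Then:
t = 0.10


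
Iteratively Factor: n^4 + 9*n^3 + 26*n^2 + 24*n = (n + 4)*(n^3 + 5*n^2 + 6*n) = n*(n + 4)*(n^2 + 5*n + 6) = n*(n + 2)*(n + 4)*(n + 3)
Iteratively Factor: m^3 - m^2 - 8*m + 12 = (m + 3)*(m^2 - 4*m + 4) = (m - 2)*(m + 3)*(m - 2)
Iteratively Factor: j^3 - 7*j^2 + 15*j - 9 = (j - 3)*(j^2 - 4*j + 3) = (j - 3)*(j - 1)*(j - 3)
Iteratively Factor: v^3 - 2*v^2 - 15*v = (v - 5)*(v^2 + 3*v) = (v - 5)*(v + 3)*(v)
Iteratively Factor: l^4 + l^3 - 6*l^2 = (l)*(l^3 + l^2 - 6*l) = l*(l - 2)*(l^2 + 3*l) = l*(l - 2)*(l + 3)*(l)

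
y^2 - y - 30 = (y - 6)*(y + 5)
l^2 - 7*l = l*(l - 7)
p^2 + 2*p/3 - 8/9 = (p - 2/3)*(p + 4/3)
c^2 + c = c*(c + 1)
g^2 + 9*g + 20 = (g + 4)*(g + 5)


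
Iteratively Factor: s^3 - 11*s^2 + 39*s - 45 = (s - 3)*(s^2 - 8*s + 15) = (s - 3)^2*(s - 5)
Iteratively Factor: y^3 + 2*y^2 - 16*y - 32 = (y + 4)*(y^2 - 2*y - 8) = (y - 4)*(y + 4)*(y + 2)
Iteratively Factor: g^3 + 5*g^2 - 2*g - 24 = (g + 3)*(g^2 + 2*g - 8) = (g + 3)*(g + 4)*(g - 2)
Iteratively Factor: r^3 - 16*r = (r + 4)*(r^2 - 4*r) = (r - 4)*(r + 4)*(r)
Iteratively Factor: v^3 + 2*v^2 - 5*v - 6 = (v + 1)*(v^2 + v - 6) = (v + 1)*(v + 3)*(v - 2)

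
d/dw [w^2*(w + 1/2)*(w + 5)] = w*(8*w^2 + 33*w + 10)/2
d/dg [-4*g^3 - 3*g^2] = 6*g*(-2*g - 1)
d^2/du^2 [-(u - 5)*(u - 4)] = -2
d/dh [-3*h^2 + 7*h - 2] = 7 - 6*h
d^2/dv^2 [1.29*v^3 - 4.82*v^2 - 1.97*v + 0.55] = 7.74*v - 9.64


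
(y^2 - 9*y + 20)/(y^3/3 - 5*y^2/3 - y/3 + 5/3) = 3*(y - 4)/(y^2 - 1)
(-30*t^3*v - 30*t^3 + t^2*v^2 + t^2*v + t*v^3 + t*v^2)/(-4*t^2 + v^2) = t*(30*t^2*v + 30*t^2 - t*v^2 - t*v - v^3 - v^2)/(4*t^2 - v^2)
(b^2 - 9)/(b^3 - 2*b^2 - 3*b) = (b + 3)/(b*(b + 1))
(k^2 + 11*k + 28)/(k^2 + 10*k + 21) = (k + 4)/(k + 3)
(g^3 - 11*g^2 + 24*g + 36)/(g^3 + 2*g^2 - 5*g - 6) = (g^2 - 12*g + 36)/(g^2 + g - 6)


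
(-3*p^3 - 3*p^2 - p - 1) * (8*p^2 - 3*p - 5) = -24*p^5 - 15*p^4 + 16*p^3 + 10*p^2 + 8*p + 5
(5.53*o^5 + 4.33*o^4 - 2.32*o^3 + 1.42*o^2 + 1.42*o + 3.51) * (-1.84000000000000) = -10.1752*o^5 - 7.9672*o^4 + 4.2688*o^3 - 2.6128*o^2 - 2.6128*o - 6.4584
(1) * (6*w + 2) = 6*w + 2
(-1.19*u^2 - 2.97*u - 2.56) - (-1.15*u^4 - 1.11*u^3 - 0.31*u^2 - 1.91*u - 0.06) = 1.15*u^4 + 1.11*u^3 - 0.88*u^2 - 1.06*u - 2.5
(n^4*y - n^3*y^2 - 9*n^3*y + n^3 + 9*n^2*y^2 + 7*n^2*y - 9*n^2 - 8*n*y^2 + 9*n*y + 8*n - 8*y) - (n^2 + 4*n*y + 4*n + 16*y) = n^4*y - n^3*y^2 - 9*n^3*y + n^3 + 9*n^2*y^2 + 7*n^2*y - 10*n^2 - 8*n*y^2 + 5*n*y + 4*n - 24*y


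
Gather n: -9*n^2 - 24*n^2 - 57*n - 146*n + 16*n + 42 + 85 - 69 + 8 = -33*n^2 - 187*n + 66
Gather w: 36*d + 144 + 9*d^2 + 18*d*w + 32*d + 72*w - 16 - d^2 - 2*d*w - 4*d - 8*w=8*d^2 + 64*d + w*(16*d + 64) + 128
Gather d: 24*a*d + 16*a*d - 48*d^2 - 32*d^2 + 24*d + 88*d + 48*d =-80*d^2 + d*(40*a + 160)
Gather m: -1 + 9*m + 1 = 9*m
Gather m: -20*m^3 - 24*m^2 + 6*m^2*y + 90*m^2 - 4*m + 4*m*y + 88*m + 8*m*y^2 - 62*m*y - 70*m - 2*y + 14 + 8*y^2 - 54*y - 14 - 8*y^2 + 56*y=-20*m^3 + m^2*(6*y + 66) + m*(8*y^2 - 58*y + 14)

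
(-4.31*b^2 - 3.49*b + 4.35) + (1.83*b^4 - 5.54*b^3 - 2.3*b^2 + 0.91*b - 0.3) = 1.83*b^4 - 5.54*b^3 - 6.61*b^2 - 2.58*b + 4.05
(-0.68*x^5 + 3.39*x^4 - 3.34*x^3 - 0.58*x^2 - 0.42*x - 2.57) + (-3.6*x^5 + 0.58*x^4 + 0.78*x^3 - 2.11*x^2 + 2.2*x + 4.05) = -4.28*x^5 + 3.97*x^4 - 2.56*x^3 - 2.69*x^2 + 1.78*x + 1.48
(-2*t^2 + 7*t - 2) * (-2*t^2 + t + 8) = 4*t^4 - 16*t^3 - 5*t^2 + 54*t - 16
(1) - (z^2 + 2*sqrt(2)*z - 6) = -z^2 - 2*sqrt(2)*z + 7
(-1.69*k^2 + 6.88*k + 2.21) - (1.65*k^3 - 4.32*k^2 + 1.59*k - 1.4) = -1.65*k^3 + 2.63*k^2 + 5.29*k + 3.61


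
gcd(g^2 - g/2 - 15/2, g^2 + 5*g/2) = g + 5/2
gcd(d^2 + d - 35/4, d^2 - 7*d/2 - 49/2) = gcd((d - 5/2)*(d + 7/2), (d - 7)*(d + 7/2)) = d + 7/2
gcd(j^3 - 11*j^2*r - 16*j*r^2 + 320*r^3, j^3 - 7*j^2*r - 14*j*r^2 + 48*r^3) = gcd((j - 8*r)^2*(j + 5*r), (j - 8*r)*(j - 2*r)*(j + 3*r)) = -j + 8*r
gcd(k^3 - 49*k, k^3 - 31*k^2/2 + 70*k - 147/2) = k - 7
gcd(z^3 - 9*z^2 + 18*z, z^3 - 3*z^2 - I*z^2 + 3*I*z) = z^2 - 3*z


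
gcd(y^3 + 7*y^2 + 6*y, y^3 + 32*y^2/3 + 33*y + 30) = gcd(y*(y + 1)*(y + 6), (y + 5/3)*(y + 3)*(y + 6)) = y + 6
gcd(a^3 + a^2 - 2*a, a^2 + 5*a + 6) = a + 2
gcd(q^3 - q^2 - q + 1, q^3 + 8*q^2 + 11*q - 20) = q - 1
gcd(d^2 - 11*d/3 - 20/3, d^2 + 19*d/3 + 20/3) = d + 4/3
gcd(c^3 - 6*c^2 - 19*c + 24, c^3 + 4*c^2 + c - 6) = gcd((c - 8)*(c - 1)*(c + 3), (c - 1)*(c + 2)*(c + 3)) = c^2 + 2*c - 3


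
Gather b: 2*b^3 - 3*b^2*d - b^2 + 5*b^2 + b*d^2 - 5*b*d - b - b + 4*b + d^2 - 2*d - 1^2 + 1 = 2*b^3 + b^2*(4 - 3*d) + b*(d^2 - 5*d + 2) + d^2 - 2*d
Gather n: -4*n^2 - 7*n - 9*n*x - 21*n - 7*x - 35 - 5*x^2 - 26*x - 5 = -4*n^2 + n*(-9*x - 28) - 5*x^2 - 33*x - 40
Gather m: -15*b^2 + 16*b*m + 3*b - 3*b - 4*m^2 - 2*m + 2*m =-15*b^2 + 16*b*m - 4*m^2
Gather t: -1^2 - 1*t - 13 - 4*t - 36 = -5*t - 50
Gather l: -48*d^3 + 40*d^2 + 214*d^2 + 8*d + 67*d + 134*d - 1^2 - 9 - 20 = -48*d^3 + 254*d^2 + 209*d - 30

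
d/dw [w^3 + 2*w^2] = w*(3*w + 4)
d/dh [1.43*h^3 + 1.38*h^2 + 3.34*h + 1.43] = 4.29*h^2 + 2.76*h + 3.34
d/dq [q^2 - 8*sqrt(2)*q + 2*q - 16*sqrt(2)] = 2*q - 8*sqrt(2) + 2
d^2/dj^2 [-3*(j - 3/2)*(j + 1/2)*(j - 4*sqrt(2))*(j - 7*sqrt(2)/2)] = -36*j^2 + 18*j + 135*sqrt(2)*j - 327/2 - 45*sqrt(2)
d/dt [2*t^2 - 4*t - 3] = 4*t - 4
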